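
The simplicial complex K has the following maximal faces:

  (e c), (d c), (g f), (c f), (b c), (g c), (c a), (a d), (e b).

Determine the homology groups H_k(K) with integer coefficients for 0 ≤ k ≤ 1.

Fix the vertex order a < b < c < d < e < f < g and write every simplex with vertices in increasing order. Then dim K = 1 and the simplices of K are:

  0-simplices (7): a, b, c, d, e, f, g
  1-simplices (9): ac, ad, bc, be, cd, ce, cf, cg, fg

giving chain groups C_0 ≅ Z^7, C_1 ≅ Z^9.

Boundary ∂_1: C_1 → C_0 maps an edge to its endpoints' difference, ∂[p,q] = q − p.
As a 7×9 matrix over Z this has rank 6, with invariant factors (1,1,1,1,1,1).

From H_k ≅ ker(∂_k) / im(∂_{k+1}) we obtain:

  H_0: rank C_0 − rank ∂_1 = 7 − 6 = 1, and the invariant factors of ∂_1 are all 1, so H_0 ≅ Z.
  H_1: rank ker ∂_1 − rank ∂_2 = (9 − 6) − 0 = 3, and there is no ∂_2, so H_1 ≅ Z^3.

As a check, the Euler characteristic is 7 − 9 = -2, which agrees with 1 − 3 = -2.
(K is a triangulation of a wedge of 3 circles.)

H_0 = Z,  H_1 = Z^3.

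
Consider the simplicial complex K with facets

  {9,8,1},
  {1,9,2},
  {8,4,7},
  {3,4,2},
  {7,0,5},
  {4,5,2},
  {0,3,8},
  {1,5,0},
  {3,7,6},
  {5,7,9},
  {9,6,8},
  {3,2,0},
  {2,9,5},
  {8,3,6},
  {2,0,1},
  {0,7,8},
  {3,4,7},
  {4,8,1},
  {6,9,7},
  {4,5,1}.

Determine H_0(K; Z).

H_0 ≅ Z.

Fix the vertex order 0 < 1 < 2 < 3 < 4 < 5 < 6 < 7 < 8 < 9 and write every simplex with vertices in increasing order. Then dim K = 2 and the simplices of K are:

  0-simplices (10): [0], [1], [2], [3], [4], [5], [6], [7], [8], [9]
  1-simplices (30): (30 of them)
  2-simplices (20): (20 of them)

so the chain groups are C_0 ≅ Z^10, C_1 ≅ Z^30, C_2 ≅ Z^20.

The boundary map ∂_1: C_1 → C_0 sends each edge [p,q] (with p < q) to q − p. For instance
  ∂[1,2] = [2] − [1].
The 10×30 boundary matrix has rank 9 and Smith normal form diag(1,1,1,1,1,1,1,1,1).

∂_2: C_2 → C_1 maps a triangle to the signed sum of its edges. For instance
  ∂[4,7,8] = [7,8] − [4,8] + [4,7],
  ∂[1,2,9] = [2,9] − [1,9] + [1,2].
This gives a 30×20 integer matrix of rank 20; reducing to Smith normal form yields diagonal entries (1,1,1,1,1,1,1,1,1,1,1,1,1,1,1,1,1,1,1,2).

From H_k ≅ ker(∂_k) / im(∂_{k+1}) we obtain:

  H_0: rank C_0 − rank ∂_1 = 10 − 9 = 1, and the invariant factors of ∂_1 are all 1, so H_0 ≅ Z.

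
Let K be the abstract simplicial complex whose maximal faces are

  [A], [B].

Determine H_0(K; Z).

H_0 = Z^2.

We work with the vertex ordering A < B. The simplices of K, each written with vertices in increasing order, are:

  0-simplices (2): A, B

Hence C_0 ≅ Z^2.

Reading off H_k = ker ∂_k / im ∂_{k+1}:

  H_0: rank C_0 − rank ∂_1 = 2 − 0 = 2, and there is no ∂_1, so H_0 ≅ Z^2.

(K is a triangulation of a set of 2 points.)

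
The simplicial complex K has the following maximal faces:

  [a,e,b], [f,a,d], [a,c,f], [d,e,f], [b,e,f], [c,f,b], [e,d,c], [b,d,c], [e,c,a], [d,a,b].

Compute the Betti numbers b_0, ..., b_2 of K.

b_0 = 1, b_1 = 0, b_2 = 0.

We work with the vertex ordering a < b < c < d < e < f. The simplices of K, each written with vertices in increasing order, are:

  0-simplices (6): a, b, c, d, e, f
  1-simplices (15): ab, ac, ad, ae, af, bc, bd, be, bf, cd, ce, cf, de, df, ef
  2-simplices (10): abd, abe, ace, acf, adf, bcd, bcf, bef, cde, def

giving chain groups C_0 ≅ Z^6, C_1 ≅ Z^15, C_2 ≅ Z^10.

The boundary map ∂_1: C_1 → C_0 sends each edge [p,q] (with p < q) to q − p. For instance
  ∂bd = d − b.
This gives a 6×15 integer matrix of rank 5; reducing to Smith normal form yields diagonal entries (1,1,1,1,1).

Boundary ∂_2: C_2 → C_1 sends each 2-simplex [p,q,r] to [q,r] − [p,r] + [p,q]. For instance
  ∂ace = ce − ae + ac,
  ∂bef = ef − bf + be.
This gives a 15×10 integer matrix of rank 10; reducing to Smith normal form yields diagonal entries (1,1,1,1,1,1,1,1,1,2).

Now H_k = ker ∂_k / im ∂_{k+1}, so:

  H_0: rank C_0 − rank ∂_1 = 6 − 5 = 1, and the invariant factors of ∂_1 are all 1, so H_0 = Z.
  H_1: rank ker ∂_1 − rank ∂_2 = (15 − 5) − 10 = 0, and ∂_2 has invariant factor 2 > 1, so H_1 = Z/2.
  H_2: rank ker ∂_2 − rank ∂_3 = (10 − 10) − 0 = 0, and there is no ∂_3, so H_2 = 0.

Hence the Betti numbers are b_0 = 1, b_1 = 0, b_2 = 0.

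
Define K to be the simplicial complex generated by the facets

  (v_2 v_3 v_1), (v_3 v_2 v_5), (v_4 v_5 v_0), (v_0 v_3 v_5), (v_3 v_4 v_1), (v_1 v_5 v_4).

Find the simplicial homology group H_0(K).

H_0 ≅ Z.

Order the vertices as v_0 < v_1 < v_2 < v_3 < v_4 < v_5. Listing each simplex with vertices in this order, K has dimension 2 with simplices:

  0-simplices (6): [v_0], [v_1], [v_2], [v_3], [v_4], [v_5]
  1-simplices (12): [v_0,v_3], [v_0,v_4], [v_0,v_5], [v_1,v_2], [v_1,v_3], [v_1,v_4], [v_1,v_5], [v_2,v_3], [v_2,v_5], [v_3,v_4], [v_3,v_5], [v_4,v_5]
  2-simplices (6): [v_0,v_3,v_5], [v_0,v_4,v_5], [v_1,v_2,v_3], [v_1,v_3,v_4], [v_1,v_4,v_5], [v_2,v_3,v_5]

giving chain groups C_0 ≅ Z^6, C_1 ≅ Z^12, C_2 ≅ Z^6.

The boundary map ∂_1: C_1 → C_0 is given by ∂[p,q] = [q] − [p].
As a 6×12 matrix over Z this has rank 5, with invariant factors (1,1,1,1,1).

Boundary ∂_2: C_2 → C_1 acts by ∂[p,q,r] = [q,r] − [p,r] + [p,q]. For instance
  ∂[v_0,v_4,v_5] = [v_4,v_5] − [v_0,v_5] + [v_0,v_4],
  ∂[v_0,v_3,v_5] = [v_3,v_5] − [v_0,v_5] + [v_0,v_3].
The 12×6 boundary matrix has rank 6 and Smith normal form diag(1,1,1,1,1,1).

Reading off H_k = ker ∂_k / im ∂_{k+1}:

  H_0: rank C_0 − rank ∂_1 = 6 − 5 = 1, and the invariant factors of ∂_1 are all 1, so H_0 ≅ Z.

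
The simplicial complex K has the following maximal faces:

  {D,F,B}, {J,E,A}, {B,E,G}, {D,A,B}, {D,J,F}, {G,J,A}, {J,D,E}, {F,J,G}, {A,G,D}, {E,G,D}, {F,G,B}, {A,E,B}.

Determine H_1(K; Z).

H_1 ≅ Z/2.

We work with the vertex ordering A < B < D < E < F < G < J. The simplices of K, each written with vertices in increasing order, are:

  0-simplices (7): A, B, D, E, F, G, J
  1-simplices (18): AB, AD, AE, AG, AJ, BD, BE, BF, BG, DE, DF, DG, DJ, EG, EJ, FG, FJ, GJ
  2-simplices (12): ABD, ABE, ADG, AEJ, AGJ, BDF, BEG, BFG, DEG, DEJ, DFJ, FGJ

giving chain groups C_0 ≅ Z^7, C_1 ≅ Z^18, C_2 ≅ Z^12.

∂_1: C_1 → C_0 is given by ∂[p,q] = [q] − [p]. For instance
  ∂FG = G − F.
The resulting 7×18 matrix has rank 6, and its Smith normal form has invariant factors (1,1,1,1,1,1).

∂_2: C_2 → C_1 sends each 2-simplex [p,q,r] to [q,r] − [p,r] + [p,q]. For instance
  ∂DFJ = FJ − DJ + DF,
  ∂DEJ = EJ − DJ + DE.
As a 18×12 matrix over Z this has rank 12, with invariant factors (1,1,1,1,1,1,1,1,1,1,1,2).

Now H_k = ker ∂_k / im ∂_{k+1}, so:

  H_1: rank ker ∂_1 − rank ∂_2 = (18 − 6) − 12 = 0, and ∂_2 has invariant factor 2 > 1, so H_1 ≅ Z/2.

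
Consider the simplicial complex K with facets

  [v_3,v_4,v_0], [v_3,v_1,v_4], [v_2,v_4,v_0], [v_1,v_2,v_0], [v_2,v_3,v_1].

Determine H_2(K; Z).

H_2 ≅ 0.

Order the vertices as v_0 < v_1 < v_2 < v_3 < v_4. Listing each simplex with vertices in this order, K has dimension 2 with simplices:

  0-simplices (5): [v_0], [v_1], [v_2], [v_3], [v_4]
  1-simplices (10): [v_0,v_1], [v_0,v_2], [v_0,v_3], [v_0,v_4], [v_1,v_2], [v_1,v_3], [v_1,v_4], [v_2,v_3], [v_2,v_4], [v_3,v_4]
  2-simplices (5): [v_0,v_1,v_2], [v_0,v_2,v_4], [v_0,v_3,v_4], [v_1,v_2,v_3], [v_1,v_3,v_4]

so the chain groups are C_0 ≅ Z^5, C_1 ≅ Z^10, C_2 ≅ Z^5.

∂_1: C_1 → C_0 maps an edge to its endpoints' difference, ∂[p,q] = q − p. For instance
  ∂[v_0,v_4] = [v_4] − [v_0].
The resulting 5×10 matrix has rank 4, and its Smith normal form has invariant factors (1,1,1,1).

∂_2: C_2 → C_1 maps a triangle to the signed sum of its edges. For instance
  ∂[v_0,v_3,v_4] = [v_3,v_4] − [v_0,v_4] + [v_0,v_3],
  ∂[v_0,v_1,v_2] = [v_1,v_2] − [v_0,v_2] + [v_0,v_1].
The 10×5 boundary matrix has rank 5 and Smith normal form diag(1,1,1,1,1).

Reading off H_k = ker ∂_k / im ∂_{k+1}:

  H_2: rank ker ∂_2 − rank ∂_3 = (5 − 5) − 0 = 0, and there is no ∂_3, so H_2 = 0.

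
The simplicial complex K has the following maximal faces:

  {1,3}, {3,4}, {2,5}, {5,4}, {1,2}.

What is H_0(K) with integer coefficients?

Order the vertices as 1 < 2 < 3 < 4 < 5. Listing each simplex with vertices in this order, K has dimension 1 with simplices:

  0-simplices (5): [1], [2], [3], [4], [5]
  1-simplices (5): [1,2], [1,3], [2,5], [3,4], [4,5]

so the chain groups are C_0 ≅ Z^5, C_1 ≅ Z^5.

Boundary ∂_1: C_1 → C_0 is given by ∂[p,q] = [q] − [p]. For instance
  ∂[1,3] = [3] − [1].
As a 5×5 matrix over Z this has rank 4, with invariant factors (1,1,1,1).

Now H_k = ker ∂_k / im ∂_{k+1}, so:

  H_0: rank C_0 − rank ∂_1 = 5 − 4 = 1, and the invariant factors of ∂_1 are all 1, so H_0 = Z.

H_0 ≅ Z.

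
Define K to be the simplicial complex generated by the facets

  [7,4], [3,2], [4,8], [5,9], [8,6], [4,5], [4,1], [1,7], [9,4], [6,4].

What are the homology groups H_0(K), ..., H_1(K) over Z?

Fix the vertex order 1 < 2 < 3 < 4 < 5 < 6 < 7 < 8 < 9 and write every simplex with vertices in increasing order. Then dim K = 1 and the simplices of K are:

  0-simplices (9): [1], [2], [3], [4], [5], [6], [7], [8], [9]
  1-simplices (10): [1,4], [1,7], [2,3], [4,5], [4,6], [4,7], [4,8], [4,9], [5,9], [6,8]

giving chain groups C_0 ≅ Z^9, C_1 ≅ Z^10.

The boundary map ∂_1: C_1 → C_0 sends each edge [p,q] (with p < q) to q − p. For instance
  ∂[4,7] = [7] − [4].
This gives a 9×10 integer matrix of rank 7; reducing to Smith normal form yields diagonal entries (1,1,1,1,1,1,1).

Now H_k = ker ∂_k / im ∂_{k+1}, so:

  H_0: rank C_0 − rank ∂_1 = 9 − 7 = 2, and the invariant factors of ∂_1 are all 1, so H_0 = Z^2.
  H_1: rank ker ∂_1 − rank ∂_2 = (10 − 7) − 0 = 3, and there is no ∂_2, so H_1 = Z^3.

As a check, the Euler characteristic is 9 − 10 = -1, which agrees with 2 − 3 = -1.

H_0 = Z^2,  H_1 = Z^3.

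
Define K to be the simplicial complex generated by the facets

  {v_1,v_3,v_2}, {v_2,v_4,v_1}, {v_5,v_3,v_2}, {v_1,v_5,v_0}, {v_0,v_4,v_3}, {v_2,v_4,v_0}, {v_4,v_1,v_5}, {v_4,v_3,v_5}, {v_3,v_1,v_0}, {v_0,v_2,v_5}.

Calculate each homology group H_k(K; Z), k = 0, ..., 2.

Order the vertices as v_0 < v_1 < v_2 < v_3 < v_4 < v_5. Listing each simplex with vertices in this order, K has dimension 2 with simplices:

  0-simplices (6): [v_0], [v_1], [v_2], [v_3], [v_4], [v_5]
  1-simplices (15): (15 of them)
  2-simplices (10): [v_0,v_1,v_3], [v_0,v_1,v_5], [v_0,v_2,v_4], [v_0,v_2,v_5], [v_0,v_3,v_4], [v_1,v_2,v_3], [v_1,v_2,v_4], [v_1,v_4,v_5], [v_2,v_3,v_5], [v_3,v_4,v_5]

so the chain groups are C_0 ≅ Z^6, C_1 ≅ Z^15, C_2 ≅ Z^10.

Boundary ∂_1: C_1 → C_0 sends each edge [p,q] (with p < q) to q − p. For instance
  ∂[v_2,v_4] = [v_4] − [v_2].
This gives a 6×15 integer matrix of rank 5; reducing to Smith normal form yields diagonal entries (1,1,1,1,1).

Boundary ∂_2: C_2 → C_1 maps a triangle to the signed sum of its edges. For instance
  ∂[v_2,v_3,v_5] = [v_3,v_5] − [v_2,v_5] + [v_2,v_3],
  ∂[v_1,v_2,v_3] = [v_2,v_3] − [v_1,v_3] + [v_1,v_2].
As a 15×10 matrix over Z this has rank 10, with invariant factors (1,1,1,1,1,1,1,1,1,2).

Now H_k = ker ∂_k / im ∂_{k+1}, so:

  H_0: rank C_0 − rank ∂_1 = 6 − 5 = 1, and the invariant factors of ∂_1 are all 1, so H_0 ≅ Z.
  H_1: rank ker ∂_1 − rank ∂_2 = (15 − 5) − 10 = 0, and ∂_2 has invariant factor 2 > 1, so H_1 ≅ Z/2Z.
  H_2: rank ker ∂_2 − rank ∂_3 = (10 − 10) − 0 = 0, and there is no ∂_3, so H_2 ≅ 0.

H_0 ≅ Z,  H_1 ≅ Z/2Z,  H_2 = 0.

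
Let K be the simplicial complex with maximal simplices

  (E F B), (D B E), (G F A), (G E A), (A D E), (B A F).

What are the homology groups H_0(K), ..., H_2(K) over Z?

H_0 = Z,  H_1 = Z,  H_2 = 0.

We work with the vertex ordering A < B < D < E < F < G. The simplices of K, each written with vertices in increasing order, are:

  0-simplices (6): A, B, D, E, F, G
  1-simplices (12): AB, AD, AE, AF, AG, BD, BE, BF, DE, EF, EG, FG
  2-simplices (6): ABF, ADE, AEG, AFG, BDE, BEF

so the chain groups are C_0 ≅ Z^6, C_1 ≅ Z^12, C_2 ≅ Z^6.

Boundary ∂_1: C_1 → C_0 is given by ∂[p,q] = [q] − [p]. For instance
  ∂BE = E − B.
This gives a 6×12 integer matrix of rank 5; reducing to Smith normal form yields diagonal entries (1,1,1,1,1).

The boundary map ∂_2: C_2 → C_1 sends each 2-simplex [p,q,r] to [q,r] − [p,r] + [p,q]. For instance
  ∂BEF = EF − BF + BE,
  ∂ADE = DE − AE + AD.
The 12×6 boundary matrix has rank 6 and Smith normal form diag(1,1,1,1,1,1).

From H_k ≅ ker(∂_k) / im(∂_{k+1}) we obtain:

  H_0: rank C_0 − rank ∂_1 = 6 − 5 = 1, and the invariant factors of ∂_1 are all 1, so H_0 = Z.
  H_1: rank ker ∂_1 − rank ∂_2 = (12 − 5) − 6 = 1, and the invariant factors of ∂_2 are all 1, so H_1 = Z.
  H_2: rank ker ∂_2 − rank ∂_3 = (6 − 6) − 0 = 0, and there is no ∂_3, so H_2 = 0.

As a check, the Euler characteristic is 6 − 12 + 6 = 0, which agrees with 1 − 1 + 0 = 0.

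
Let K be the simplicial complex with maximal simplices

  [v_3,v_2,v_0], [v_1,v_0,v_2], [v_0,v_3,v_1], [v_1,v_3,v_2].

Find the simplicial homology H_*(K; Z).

H_0 = Z,  H_1 = 0,  H_2 = Z.

K has 4 vertices, 6 edges, 4 triangles.
rank ∂_0 = 0, rank ∂_1 = 3 ⇒ b_0 = 4 − 0 − 3 = 1; all invariant factors of ∂_1 are 1 so no torsion. So H_0 = Z.
rank ∂_1 = 3, rank ∂_2 = 3 ⇒ b_1 = 6 − 3 − 3 = 0; all invariant factors of ∂_2 are 1 so no torsion. So H_1 = 0.
rank ∂_2 = 3, rank ∂_3 = 0 ⇒ b_2 = 4 − 3 − 0 = 1. So H_2 = Z.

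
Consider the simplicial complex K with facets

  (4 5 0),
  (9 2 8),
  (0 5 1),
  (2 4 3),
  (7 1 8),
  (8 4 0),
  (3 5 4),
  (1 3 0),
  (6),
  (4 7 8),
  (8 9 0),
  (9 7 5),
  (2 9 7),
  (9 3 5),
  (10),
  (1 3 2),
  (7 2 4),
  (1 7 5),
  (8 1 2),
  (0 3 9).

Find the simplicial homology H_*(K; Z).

We work with the vertex ordering 0 < 1 < 2 < 3 < 4 < 5 < 6 < 7 < 8 < 9 < 10. The simplices of K, each written with vertices in increasing order, are:

  0-simplices (11): [0], [1], [2], [3], [4], [5], [6], [7], [8], [9], [10]
  1-simplices (27): (27 of them)
  2-simplices (18): [0,1,3], [0,1,5], [0,3,9], [0,4,5], [0,4,8], [0,8,9], [1,2,3], [1,2,8], [1,5,7], [1,7,8], [2,3,4], [2,4,7], [2,7,9], [2,8,9], [3,4,5], [3,5,9], [4,7,8], [5,7,9]

Hence C_0 ≅ Z^11, C_1 ≅ Z^27, C_2 ≅ Z^18.

Boundary ∂_1: C_1 → C_0 is given by ∂[p,q] = [q] − [p]. For instance
  ∂[2,3] = [3] − [2].
The resulting 11×27 matrix has rank 8, and its Smith normal form has invariant factors (1,1,1,1,1,1,1,1).

Boundary ∂_2: C_2 → C_1 acts by ∂[p,q,r] = [q,r] − [p,r] + [p,q]. For instance
  ∂[1,7,8] = [7,8] − [1,8] + [1,7],
  ∂[3,4,5] = [4,5] − [3,5] + [3,4].
This gives a 27×18 integer matrix of rank 18; reducing to Smith normal form yields diagonal entries (1,1,1,1,1,1,1,1,1,1,1,1,1,1,1,1,1,2).

Reading off H_k = ker ∂_k / im ∂_{k+1}:

  H_0: rank C_0 − rank ∂_1 = 11 − 8 = 3, and the invariant factors of ∂_1 are all 1, so H_0 ≅ Z^3.
  H_1: rank ker ∂_1 − rank ∂_2 = (27 − 8) − 18 = 1, and ∂_2 has invariant factor 2 > 1, so H_1 ≅ Z ⊕ Z/2.
  H_2: rank ker ∂_2 − rank ∂_3 = (18 − 18) − 0 = 0, and there is no ∂_3, so H_2 ≅ 0.

As a check, the Euler characteristic is 11 − 27 + 18 = 2, which agrees with 3 − 1 + 0 = 2.

H_0 = Z^3,  H_1 = Z ⊕ Z/2,  H_2 = 0.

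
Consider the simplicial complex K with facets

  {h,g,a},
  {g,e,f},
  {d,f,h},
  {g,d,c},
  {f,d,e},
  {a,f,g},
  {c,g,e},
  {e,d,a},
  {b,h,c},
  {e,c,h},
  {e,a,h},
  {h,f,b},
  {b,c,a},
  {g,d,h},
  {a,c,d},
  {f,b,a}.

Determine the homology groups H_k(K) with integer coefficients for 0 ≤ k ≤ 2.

H_0 ≅ Z,  H_1 ≅ Z^2,  H_2 ≅ Z.

Order the vertices as a < b < c < d < e < f < g < h. Listing each simplex with vertices in this order, K has dimension 2 with simplices:

  0-simplices (8): a, b, c, d, e, f, g, h
  1-simplices (24): ab, ac, ad, ae, af, ag, ah, bc, bf, bh, cd, ce, cg, ch, de, df, dg, dh, ef, eg, eh, fg, fh, gh
  2-simplices (16): abc, abf, acd, ade, aeh, afg, agh, bch, bfh, cdg, ceg, ceh, def, dfh, dgh, efg

Hence C_0 ≅ Z^8, C_1 ≅ Z^24, C_2 ≅ Z^16.

The boundary map ∂_1: C_1 → C_0 is given by ∂[p,q] = [q] − [p].
This gives a 8×24 integer matrix of rank 7; reducing to Smith normal form yields diagonal entries (1,1,1,1,1,1,1).

∂_2: C_2 → C_1 maps a triangle to the signed sum of its edges. For instance
  ∂dfh = fh − dh + df,
  ∂aeh = eh − ah + ae.
The 24×16 boundary matrix has rank 15 and Smith normal form diag(1,1,1,1,1,1,1,1,1,1,1,1,1,1,1).

Reading off H_k = ker ∂_k / im ∂_{k+1}:

  H_0: rank C_0 − rank ∂_1 = 8 − 7 = 1, and the invariant factors of ∂_1 are all 1, so H_0 = Z.
  H_1: rank ker ∂_1 − rank ∂_2 = (24 − 7) − 15 = 2, and the invariant factors of ∂_2 are all 1, so H_1 = Z^2.
  H_2: rank ker ∂_2 − rank ∂_3 = (16 − 15) − 0 = 1, and there is no ∂_3, so H_2 = Z.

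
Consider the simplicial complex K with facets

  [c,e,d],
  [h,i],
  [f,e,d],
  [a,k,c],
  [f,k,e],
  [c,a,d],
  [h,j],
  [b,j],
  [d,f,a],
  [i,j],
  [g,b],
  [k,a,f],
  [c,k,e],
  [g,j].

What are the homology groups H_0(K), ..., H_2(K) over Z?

H_0 ≅ Z^2,  H_1 ≅ Z^2,  H_2 ≅ Z.

We work with the vertex ordering a < b < c < d < e < f < g < h < i < j < k. The simplices of K, each written with vertices in increasing order, are:

  0-simplices (11): a, b, c, d, e, f, g, h, i, j, k
  1-simplices (18): ac, ad, af, ak, bg, bj, cd, ce, ck, de, df, ef, ek, fk, gj, hi, hj, ij
  2-simplices (8): acd, ack, adf, afk, cde, cek, def, efk

giving chain groups C_0 ≅ Z^11, C_1 ≅ Z^18, C_2 ≅ Z^8.

Boundary ∂_1: C_1 → C_0 sends each edge [p,q] (with p < q) to q − p. For instance
  ∂hj = j − h.
As a 11×18 matrix over Z this has rank 9, with invariant factors (1,1,1,1,1,1,1,1,1).

Boundary ∂_2: C_2 → C_1 acts by ∂[p,q,r] = [q,r] − [p,r] + [p,q]. For instance
  ∂def = ef − df + de,
  ∂ack = ck − ak + ac.
As a 18×8 matrix over Z this has rank 7, with invariant factors (1,1,1,1,1,1,1).

Reading off H_k = ker ∂_k / im ∂_{k+1}:

  H_0: rank C_0 − rank ∂_1 = 11 − 9 = 2, and the invariant factors of ∂_1 are all 1, so H_0 ≅ Z^2.
  H_1: rank ker ∂_1 − rank ∂_2 = (18 − 9) − 7 = 2, and the invariant factors of ∂_2 are all 1, so H_1 ≅ Z^2.
  H_2: rank ker ∂_2 − rank ∂_3 = (8 − 7) − 0 = 1, and there is no ∂_3, so H_2 ≅ Z.

As a check, the Euler characteristic is 11 − 18 + 8 = 1, which agrees with 2 − 2 + 1 = 1.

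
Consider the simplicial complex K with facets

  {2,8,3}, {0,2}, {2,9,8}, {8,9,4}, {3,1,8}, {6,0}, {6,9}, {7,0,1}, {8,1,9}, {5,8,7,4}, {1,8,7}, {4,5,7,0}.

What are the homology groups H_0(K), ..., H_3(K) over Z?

H_0 = Z,  H_1 = Z^2,  H_2 = 0,  H_3 = 0.

We work with the vertex ordering 0 < 1 < 2 < 3 < 4 < 5 < 6 < 7 < 8 < 9. The simplices of K, each written with vertices in increasing order, are:

  0-simplices (10): [0], [1], [2], [3], [4], [5], [6], [7], [8], [9]
  1-simplices (23): [0,1], [0,2], [0,4], [0,5], [0,6], [0,7], [1,3], [1,7], [1,8], [1,9], [2,3], [2,8], [2,9], [3,8], [4,5], [4,7], [4,8], [4,9], [5,7], [5,8], [6,9], [7,8], [8,9]
  2-simplices (14): [0,1,7], [0,4,5], [0,4,7], [0,5,7], [1,3,8], [1,7,8], [1,8,9], [2,3,8], [2,8,9], [4,5,7], [4,5,8], [4,7,8], [4,8,9], [5,7,8]
  3-simplices (2): [0,4,5,7], [4,5,7,8]

giving chain groups C_0 ≅ Z^10, C_1 ≅ Z^23, C_2 ≅ Z^14, C_3 ≅ Z^2.

Boundary ∂_1: C_1 → C_0 maps an edge to its endpoints' difference, ∂[p,q] = q − p.
As a 10×23 matrix over Z this has rank 9, with invariant factors (1,1,1,1,1,1,1,1,1).

∂_2: C_2 → C_1 sends each 2-simplex [p,q,r] to [q,r] − [p,r] + [p,q]. For instance
  ∂[0,5,7] = [5,7] − [0,7] + [0,5],
  ∂[0,4,7] = [4,7] − [0,7] + [0,4].
The 23×14 boundary matrix has rank 12 and Smith normal form diag(1,1,1,1,1,1,1,1,1,1,1,1).

∂_3: C_3 → C_2 sends each 3-simplex σ to the alternating sum Σ_i (−1)^i (σ with its i-th vertex removed). For instance
  ∂[0,4,5,7] = [4,5,7] − [0,5,7] + [0,4,7] − [0,4,5],
  ∂[4,5,7,8] = [5,7,8] − [4,7,8] + [4,5,8] − [4,5,7].
This gives a 14×2 integer matrix of rank 2; reducing to Smith normal form yields diagonal entries (1,1).

Computing H_k = (kernel of ∂_k) / (image of ∂_{k+1}):

  H_0: rank C_0 − rank ∂_1 = 10 − 9 = 1, and the invariant factors of ∂_1 are all 1, so H_0 = Z.
  H_1: rank ker ∂_1 − rank ∂_2 = (23 − 9) − 12 = 2, and the invariant factors of ∂_2 are all 1, so H_1 = Z^2.
  H_2: rank ker ∂_2 − rank ∂_3 = (14 − 12) − 2 = 0, and the invariant factors of ∂_3 are all 1, so H_2 = 0.
  H_3: rank ker ∂_3 − rank ∂_4 = (2 − 2) − 0 = 0, and there is no ∂_4, so H_3 = 0.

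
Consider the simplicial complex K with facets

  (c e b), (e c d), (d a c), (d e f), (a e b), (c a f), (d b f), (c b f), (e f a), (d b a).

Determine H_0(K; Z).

H_0 ≅ Z.

We work with the vertex ordering a < b < c < d < e < f. The simplices of K, each written with vertices in increasing order, are:

  0-simplices (6): a, b, c, d, e, f
  1-simplices (15): ab, ac, ad, ae, af, bc, bd, be, bf, cd, ce, cf, de, df, ef
  2-simplices (10): abd, abe, acd, acf, aef, bce, bcf, bdf, cde, def

giving chain groups C_0 ≅ Z^6, C_1 ≅ Z^15, C_2 ≅ Z^10.

Boundary ∂_1: C_1 → C_0 maps an edge to its endpoints' difference, ∂[p,q] = q − p.
The 6×15 boundary matrix has rank 5 and Smith normal form diag(1,1,1,1,1).

The boundary map ∂_2: C_2 → C_1 acts by ∂[p,q,r] = [q,r] − [p,r] + [p,q]. For instance
  ∂aef = ef − af + ae,
  ∂bcf = cf − bf + bc.
The resulting 15×10 matrix has rank 10, and its Smith normal form has invariant factors (1,1,1,1,1,1,1,1,1,2).

Now H_k = ker ∂_k / im ∂_{k+1}, so:

  H_0: rank C_0 − rank ∂_1 = 6 − 5 = 1, and the invariant factors of ∂_1 are all 1, so H_0 ≅ Z.

(K is a triangulation of the real projective plane RP^2.)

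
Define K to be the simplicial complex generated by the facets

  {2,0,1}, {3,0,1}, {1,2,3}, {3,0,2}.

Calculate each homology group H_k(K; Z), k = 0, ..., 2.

K has 4 vertices, 6 edges, 4 triangles.
rank ∂_0 = 0, rank ∂_1 = 3 ⇒ b_0 = 4 − 0 − 3 = 1; all invariant factors of ∂_1 are 1 so no torsion. So H_0 = Z.
rank ∂_1 = 3, rank ∂_2 = 3 ⇒ b_1 = 6 − 3 − 3 = 0; all invariant factors of ∂_2 are 1 so no torsion. So H_1 = 0.
rank ∂_2 = 3, rank ∂_3 = 0 ⇒ b_2 = 4 − 3 − 0 = 1. So H_2 = Z.

H_0 = Z,  H_1 = 0,  H_2 = Z.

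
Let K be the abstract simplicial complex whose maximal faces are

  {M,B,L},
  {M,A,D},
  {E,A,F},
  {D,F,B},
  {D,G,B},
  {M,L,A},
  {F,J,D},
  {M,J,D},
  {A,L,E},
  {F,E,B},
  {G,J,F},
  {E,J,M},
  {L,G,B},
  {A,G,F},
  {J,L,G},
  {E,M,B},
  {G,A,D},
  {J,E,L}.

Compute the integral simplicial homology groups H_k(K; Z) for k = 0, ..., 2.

H_0 ≅ Z,  H_1 ≅ Z × Z/2,  H_2 = 0.

Fix the vertex order A < B < D < E < F < G < J < L < M and write every simplex with vertices in increasing order. Then dim K = 2 and the simplices of K are:

  0-simplices (9): A, B, D, E, F, G, J, L, M
  1-simplices (27): AD, AE, AF, AG, AL, AM, BD, BE, BF, BG, BL, BM, DF, DG, DJ, DM, EF, EJ, EL, EM, FG, FJ, GJ, GL, JL, JM, LM
  2-simplices (18): ADG, ADM, AEF, AEL, AFG, ALM, BDF, BDG, BEF, BEM, BGL, BLM, DFJ, DJM, EJL, EJM, FGJ, GJL

so the chain groups are C_0 ≅ Z^9, C_1 ≅ Z^27, C_2 ≅ Z^18.

Boundary ∂_1: C_1 → C_0 is given by ∂[p,q] = [q] − [p]. For instance
  ∂BE = E − B.
As a 9×27 matrix over Z this has rank 8, with invariant factors (1,1,1,1,1,1,1,1).

∂_2: C_2 → C_1 sends each 2-simplex [p,q,r] to [q,r] − [p,r] + [p,q]. For instance
  ∂AEL = EL − AL + AE,
  ∂BGL = GL − BL + BG.
As a 27×18 matrix over Z this has rank 18, with invariant factors (1,1,1,1,1,1,1,1,1,1,1,1,1,1,1,1,1,2).

From H_k ≅ ker(∂_k) / im(∂_{k+1}) we obtain:

  H_0: rank C_0 − rank ∂_1 = 9 − 8 = 1, and the invariant factors of ∂_1 are all 1, so H_0 ≅ Z.
  H_1: rank ker ∂_1 − rank ∂_2 = (27 − 8) − 18 = 1, and ∂_2 has invariant factor 2 > 1, so H_1 ≅ Z × Z/2.
  H_2: rank ker ∂_2 − rank ∂_3 = (18 − 18) − 0 = 0, and there is no ∂_3, so H_2 ≅ 0.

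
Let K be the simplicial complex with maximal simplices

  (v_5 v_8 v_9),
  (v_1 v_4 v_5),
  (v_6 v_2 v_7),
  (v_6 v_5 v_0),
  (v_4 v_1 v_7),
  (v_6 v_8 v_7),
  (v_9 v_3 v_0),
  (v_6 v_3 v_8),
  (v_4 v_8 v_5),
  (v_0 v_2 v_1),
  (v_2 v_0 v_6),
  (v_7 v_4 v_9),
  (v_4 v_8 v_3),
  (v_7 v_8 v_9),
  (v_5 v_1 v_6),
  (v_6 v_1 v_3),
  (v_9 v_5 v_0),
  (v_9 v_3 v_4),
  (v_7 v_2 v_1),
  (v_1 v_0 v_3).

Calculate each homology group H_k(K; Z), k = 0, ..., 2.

H_0 = Z,  H_1 = Z ⊕ Z/2,  H_2 = 0.

We work with the vertex ordering v_0 < v_1 < v_2 < v_3 < v_4 < v_5 < v_6 < v_7 < v_8 < v_9. The simplices of K, each written with vertices in increasing order, are:

  0-simplices (10): [v_0], [v_1], [v_2], [v_3], [v_4], [v_5], [v_6], [v_7], [v_8], [v_9]
  1-simplices (30): (30 of them)
  2-simplices (20): (20 of them)

Hence C_0 ≅ Z^10, C_1 ≅ Z^30, C_2 ≅ Z^20.

∂_1: C_1 → C_0 sends each edge [p,q] (with p < q) to q − p.
The 10×30 boundary matrix has rank 9 and Smith normal form diag(1,1,1,1,1,1,1,1,1).

The boundary map ∂_2: C_2 → C_1 maps a triangle to the signed sum of its edges. For instance
  ∂[v_1,v_4,v_5] = [v_4,v_5] − [v_1,v_5] + [v_1,v_4],
  ∂[v_0,v_5,v_6] = [v_5,v_6] − [v_0,v_6] + [v_0,v_5].
This gives a 30×20 integer matrix of rank 20; reducing to Smith normal form yields diagonal entries (1,1,1,1,1,1,1,1,1,1,1,1,1,1,1,1,1,1,1,2).

Reading off H_k = ker ∂_k / im ∂_{k+1}:

  H_0: rank C_0 − rank ∂_1 = 10 − 9 = 1, and the invariant factors of ∂_1 are all 1, so H_0 ≅ Z.
  H_1: rank ker ∂_1 − rank ∂_2 = (30 − 9) − 20 = 1, and ∂_2 has invariant factor 2 > 1, so H_1 ≅ Z ⊕ Z/2.
  H_2: rank ker ∂_2 − rank ∂_3 = (20 − 20) − 0 = 0, and there is no ∂_3, so H_2 ≅ 0.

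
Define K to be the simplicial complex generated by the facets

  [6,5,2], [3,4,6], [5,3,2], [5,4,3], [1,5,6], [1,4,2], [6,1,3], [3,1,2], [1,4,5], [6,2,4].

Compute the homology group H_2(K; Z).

Take the total order 1 < 2 < 3 < 4 < 5 < 6 on the vertex set. Then K (dimension 2) consists of the simplices:

  0-simplices (6): [1], [2], [3], [4], [5], [6]
  1-simplices (15): [1,2], [1,3], [1,4], [1,5], [1,6], [2,3], [2,4], [2,5], [2,6], [3,4], [3,5], [3,6], [4,5], [4,6], [5,6]
  2-simplices (10): [1,2,3], [1,2,4], [1,3,6], [1,4,5], [1,5,6], [2,3,5], [2,4,6], [2,5,6], [3,4,5], [3,4,6]

giving chain groups C_0 ≅ Z^6, C_1 ≅ Z^15, C_2 ≅ Z^10.

Boundary ∂_1: C_1 → C_0 sends each edge [p,q] (with p < q) to q − p.
As a 6×15 matrix over Z this has rank 5, with invariant factors (1,1,1,1,1).

The boundary map ∂_2: C_2 → C_1 maps a triangle to the signed sum of its edges. For instance
  ∂[1,2,3] = [2,3] − [1,3] + [1,2],
  ∂[2,4,6] = [4,6] − [2,6] + [2,4].
As a 15×10 matrix over Z this has rank 10, with invariant factors (1,1,1,1,1,1,1,1,1,2).

Now H_k = ker ∂_k / im ∂_{k+1}, so:

  H_2: rank ker ∂_2 − rank ∂_3 = (10 − 10) − 0 = 0, and there is no ∂_3, so H_2 ≅ 0.

H_2 ≅ 0.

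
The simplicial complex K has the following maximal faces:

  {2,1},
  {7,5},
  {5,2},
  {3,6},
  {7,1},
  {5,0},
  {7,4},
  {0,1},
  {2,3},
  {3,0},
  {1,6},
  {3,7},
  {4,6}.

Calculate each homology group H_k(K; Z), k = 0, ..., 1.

H_0 = Z,  H_1 = Z^6.

Order the vertices as 0 < 1 < 2 < 3 < 4 < 5 < 6 < 7. Listing each simplex with vertices in this order, K has dimension 1 with simplices:

  0-simplices (8): [0], [1], [2], [3], [4], [5], [6], [7]
  1-simplices (13): [0,1], [0,3], [0,5], [1,2], [1,6], [1,7], [2,3], [2,5], [3,6], [3,7], [4,6], [4,7], [5,7]

giving chain groups C_0 ≅ Z^8, C_1 ≅ Z^13.

∂_1: C_1 → C_0 is given by ∂[p,q] = [q] − [p].
The 8×13 boundary matrix has rank 7 and Smith normal form diag(1,1,1,1,1,1,1).

From H_k ≅ ker(∂_k) / im(∂_{k+1}) we obtain:

  H_0: rank C_0 − rank ∂_1 = 8 − 7 = 1, and the invariant factors of ∂_1 are all 1, so H_0 = Z.
  H_1: rank ker ∂_1 − rank ∂_2 = (13 − 7) − 0 = 6, and there is no ∂_2, so H_1 = Z^6.

As a check, the Euler characteristic is 8 − 13 = -5, which agrees with 1 − 6 = -5.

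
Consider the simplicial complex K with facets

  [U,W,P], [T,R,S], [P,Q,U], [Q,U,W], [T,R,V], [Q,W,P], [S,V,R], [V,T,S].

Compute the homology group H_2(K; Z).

Fix the vertex order P < Q < R < S < T < U < V < W and write every simplex with vertices in increasing order. Then dim K = 2 and the simplices of K are:

  0-simplices (8): P, Q, R, S, T, U, V, W
  1-simplices (12): PQ, PU, PW, QU, QW, RS, RT, RV, ST, SV, TV, UW
  2-simplices (8): PQU, PQW, PUW, QUW, RST, RSV, RTV, STV

so the chain groups are C_0 ≅ Z^8, C_1 ≅ Z^12, C_2 ≅ Z^8.

Boundary ∂_1: C_1 → C_0 sends each edge [p,q] (with p < q) to q − p. For instance
  ∂ST = T − S.
This gives a 8×12 integer matrix of rank 6; reducing to Smith normal form yields diagonal entries (1,1,1,1,1,1).

The boundary map ∂_2: C_2 → C_1 maps a triangle to the signed sum of its edges. For instance
  ∂PQW = QW − PW + PQ,
  ∂RST = ST − RT + RS.
The resulting 12×8 matrix has rank 6, and its Smith normal form has invariant factors (1,1,1,1,1,1).

Reading off H_k = ker ∂_k / im ∂_{k+1}:

  H_2: rank ker ∂_2 − rank ∂_3 = (8 − 6) − 0 = 2, and there is no ∂_3, so H_2 ≅ Z^2.

H_2 = Z^2.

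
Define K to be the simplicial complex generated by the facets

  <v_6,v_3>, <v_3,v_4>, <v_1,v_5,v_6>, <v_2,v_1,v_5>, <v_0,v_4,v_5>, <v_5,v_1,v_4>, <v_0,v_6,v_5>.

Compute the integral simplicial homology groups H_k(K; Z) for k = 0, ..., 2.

H_0 = Z,  H_1 = Z,  H_2 = 0.

We work with the vertex ordering v_0 < v_1 < v_2 < v_3 < v_4 < v_5 < v_6. The simplices of K, each written with vertices in increasing order, are:

  0-simplices (7): [v_0], [v_1], [v_2], [v_3], [v_4], [v_5], [v_6]
  1-simplices (12): [v_0,v_4], [v_0,v_5], [v_0,v_6], [v_1,v_2], [v_1,v_4], [v_1,v_5], [v_1,v_6], [v_2,v_5], [v_3,v_4], [v_3,v_6], [v_4,v_5], [v_5,v_6]
  2-simplices (5): [v_0,v_4,v_5], [v_0,v_5,v_6], [v_1,v_2,v_5], [v_1,v_4,v_5], [v_1,v_5,v_6]

Hence C_0 ≅ Z^7, C_1 ≅ Z^12, C_2 ≅ Z^5.

The boundary map ∂_1: C_1 → C_0 sends each edge [p,q] (with p < q) to q − p. For instance
  ∂[v_0,v_4] = [v_4] − [v_0].
The resulting 7×12 matrix has rank 6, and its Smith normal form has invariant factors (1,1,1,1,1,1).

The boundary map ∂_2: C_2 → C_1 acts by ∂[p,q,r] = [q,r] − [p,r] + [p,q]. For instance
  ∂[v_1,v_4,v_5] = [v_4,v_5] − [v_1,v_5] + [v_1,v_4],
  ∂[v_1,v_5,v_6] = [v_5,v_6] − [v_1,v_6] + [v_1,v_5].
The resulting 12×5 matrix has rank 5, and its Smith normal form has invariant factors (1,1,1,1,1).

From H_k ≅ ker(∂_k) / im(∂_{k+1}) we obtain:

  H_0: rank C_0 − rank ∂_1 = 7 − 6 = 1, and the invariant factors of ∂_1 are all 1, so H_0 ≅ Z.
  H_1: rank ker ∂_1 − rank ∂_2 = (12 − 6) − 5 = 1, and the invariant factors of ∂_2 are all 1, so H_1 ≅ Z.
  H_2: rank ker ∂_2 − rank ∂_3 = (5 − 5) − 0 = 0, and there is no ∂_3, so H_2 ≅ 0.

As a check, the Euler characteristic is 7 − 12 + 5 = 0, which agrees with 1 − 1 + 0 = 0.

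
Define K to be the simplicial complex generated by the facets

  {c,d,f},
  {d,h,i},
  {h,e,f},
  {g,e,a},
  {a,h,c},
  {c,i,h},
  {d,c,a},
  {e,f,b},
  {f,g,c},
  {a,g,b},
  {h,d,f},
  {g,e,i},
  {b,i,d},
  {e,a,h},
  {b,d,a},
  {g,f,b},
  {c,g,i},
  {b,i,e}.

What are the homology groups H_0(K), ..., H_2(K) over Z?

H_0 ≅ Z,  H_1 ≅ Z ⊕ Z/2,  H_2 = 0.

Order the vertices as a < b < c < d < e < f < g < h < i. Listing each simplex with vertices in this order, K has dimension 2 with simplices:

  0-simplices (9): a, b, c, d, e, f, g, h, i
  1-simplices (27): ab, ac, ad, ae, ag, ah, bd, be, bf, bg, bi, cd, cf, cg, ch, ci, df, dh, di, ef, eg, eh, ei, fg, fh, gi, hi
  2-simplices (18): abd, abg, acd, ach, aeg, aeh, bdi, bef, bei, bfg, cdf, cfg, cgi, chi, dfh, dhi, efh, egi

Hence C_0 ≅ Z^9, C_1 ≅ Z^27, C_2 ≅ Z^18.

∂_1: C_1 → C_0 sends each edge [p,q] (with p < q) to q − p.
The 9×27 boundary matrix has rank 8 and Smith normal form diag(1,1,1,1,1,1,1,1).

The boundary map ∂_2: C_2 → C_1 acts by ∂[p,q,r] = [q,r] − [p,r] + [p,q]. For instance
  ∂cgi = gi − ci + cg,
  ∂efh = fh − eh + ef.
As a 27×18 matrix over Z this has rank 18, with invariant factors (1,1,1,1,1,1,1,1,1,1,1,1,1,1,1,1,1,2).

Now H_k = ker ∂_k / im ∂_{k+1}, so:

  H_0: rank C_0 − rank ∂_1 = 9 − 8 = 1, and the invariant factors of ∂_1 are all 1, so H_0 ≅ Z.
  H_1: rank ker ∂_1 − rank ∂_2 = (27 − 8) − 18 = 1, and ∂_2 has invariant factor 2 > 1, so H_1 ≅ Z ⊕ Z/2.
  H_2: rank ker ∂_2 − rank ∂_3 = (18 − 18) − 0 = 0, and there is no ∂_3, so H_2 ≅ 0.

As a check, the Euler characteristic is 9 − 27 + 18 = 0, which agrees with 1 − 1 + 0 = 0.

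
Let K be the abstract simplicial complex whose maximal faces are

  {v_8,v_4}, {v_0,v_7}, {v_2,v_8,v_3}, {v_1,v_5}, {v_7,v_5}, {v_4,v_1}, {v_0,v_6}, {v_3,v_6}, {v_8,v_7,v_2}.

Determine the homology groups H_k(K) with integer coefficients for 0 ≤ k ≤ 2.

H_0 ≅ Z,  H_1 ≅ Z^2,  H_2 = 0.

Order the vertices as v_0 < v_1 < v_2 < v_3 < v_4 < v_5 < v_6 < v_7 < v_8. Listing each simplex with vertices in this order, K has dimension 2 with simplices:

  0-simplices (9): [v_0], [v_1], [v_2], [v_3], [v_4], [v_5], [v_6], [v_7], [v_8]
  1-simplices (12): [v_0,v_6], [v_0,v_7], [v_1,v_4], [v_1,v_5], [v_2,v_3], [v_2,v_7], [v_2,v_8], [v_3,v_6], [v_3,v_8], [v_4,v_8], [v_5,v_7], [v_7,v_8]
  2-simplices (2): [v_2,v_3,v_8], [v_2,v_7,v_8]

Hence C_0 ≅ Z^9, C_1 ≅ Z^12, C_2 ≅ Z^2.

∂_1: C_1 → C_0 is given by ∂[p,q] = [q] − [p].
The 9×12 boundary matrix has rank 8 and Smith normal form diag(1,1,1,1,1,1,1,1).

The boundary map ∂_2: C_2 → C_1 acts by ∂[p,q,r] = [q,r] − [p,r] + [p,q]. For instance
  ∂[v_2,v_7,v_8] = [v_7,v_8] − [v_2,v_8] + [v_2,v_7],
  ∂[v_2,v_3,v_8] = [v_3,v_8] − [v_2,v_8] + [v_2,v_3].
This gives a 12×2 integer matrix of rank 2; reducing to Smith normal form yields diagonal entries (1,1).

From H_k ≅ ker(∂_k) / im(∂_{k+1}) we obtain:

  H_0: rank C_0 − rank ∂_1 = 9 − 8 = 1, and the invariant factors of ∂_1 are all 1, so H_0 ≅ Z.
  H_1: rank ker ∂_1 − rank ∂_2 = (12 − 8) − 2 = 2, and the invariant factors of ∂_2 are all 1, so H_1 ≅ Z^2.
  H_2: rank ker ∂_2 − rank ∂_3 = (2 − 2) − 0 = 0, and there is no ∂_3, so H_2 ≅ 0.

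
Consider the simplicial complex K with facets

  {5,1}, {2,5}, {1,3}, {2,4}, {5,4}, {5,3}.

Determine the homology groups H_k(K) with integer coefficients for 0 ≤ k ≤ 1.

Take the total order 1 < 2 < 3 < 4 < 5 on the vertex set. Then K (dimension 1) consists of the simplices:

  0-simplices (5): [1], [2], [3], [4], [5]
  1-simplices (6): [1,3], [1,5], [2,4], [2,5], [3,5], [4,5]

so the chain groups are C_0 ≅ Z^5, C_1 ≅ Z^6.

∂_1: C_1 → C_0 is given by ∂[p,q] = [q] − [p]. For instance
  ∂[1,3] = [3] − [1].
As a 5×6 matrix over Z this has rank 4, with invariant factors (1,1,1,1).

From H_k ≅ ker(∂_k) / im(∂_{k+1}) we obtain:

  H_0: rank C_0 − rank ∂_1 = 5 − 4 = 1, and the invariant factors of ∂_1 are all 1, so H_0 = Z.
  H_1: rank ker ∂_1 − rank ∂_2 = (6 − 4) − 0 = 2, and there is no ∂_2, so H_1 = Z^2.

As a check, the Euler characteristic is 5 − 6 = -1, which agrees with 1 − 2 = -1.

H_0 ≅ Z,  H_1 ≅ Z^2.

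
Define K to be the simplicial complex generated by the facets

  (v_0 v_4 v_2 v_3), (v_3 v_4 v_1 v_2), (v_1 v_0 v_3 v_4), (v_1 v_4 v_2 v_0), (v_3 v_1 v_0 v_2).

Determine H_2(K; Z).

H_2 = 0.

K has 5 vertices, 10 edges, 10 triangles, 5 3-simplices.
rank ∂_2 = 6, rank ∂_3 = 4 ⇒ b_2 = 10 − 6 − 4 = 0; all invariant factors of ∂_3 are 1 so no torsion. So H_2 = 0.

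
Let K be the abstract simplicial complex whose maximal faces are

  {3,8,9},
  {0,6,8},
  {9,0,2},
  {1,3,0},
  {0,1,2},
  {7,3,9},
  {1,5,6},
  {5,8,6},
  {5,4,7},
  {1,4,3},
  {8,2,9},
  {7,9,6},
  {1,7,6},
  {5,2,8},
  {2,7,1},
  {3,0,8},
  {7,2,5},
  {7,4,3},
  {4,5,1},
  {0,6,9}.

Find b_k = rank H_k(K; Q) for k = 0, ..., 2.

b_0 = 1, b_1 = 1, b_2 = 0.

Take the total order 0 < 1 < 2 < 3 < 4 < 5 < 6 < 7 < 8 < 9 on the vertex set. Then K (dimension 2) consists of the simplices:

  0-simplices (10): [0], [1], [2], [3], [4], [5], [6], [7], [8], [9]
  1-simplices (30): (30 of them)
  2-simplices (20): (20 of them)

giving chain groups C_0 ≅ Z^10, C_1 ≅ Z^30, C_2 ≅ Z^20.

∂_1: C_1 → C_0 is given by ∂[p,q] = [q] − [p]. For instance
  ∂[5,8] = [8] − [5].
This gives a 10×30 integer matrix of rank 9; reducing to Smith normal form yields diagonal entries (1,1,1,1,1,1,1,1,1).

∂_2: C_2 → C_1 sends each 2-simplex [p,q,r] to [q,r] − [p,r] + [p,q]. For instance
  ∂[1,2,7] = [2,7] − [1,7] + [1,2],
  ∂[4,5,7] = [5,7] − [4,7] + [4,5].
This gives a 30×20 integer matrix of rank 20; reducing to Smith normal form yields diagonal entries (1,1,1,1,1,1,1,1,1,1,1,1,1,1,1,1,1,1,1,2).

Computing H_k = (kernel of ∂_k) / (image of ∂_{k+1}):

  H_0: rank C_0 − rank ∂_1 = 10 − 9 = 1, and the invariant factors of ∂_1 are all 1, so H_0 = Z.
  H_1: rank ker ∂_1 − rank ∂_2 = (30 − 9) − 20 = 1, and ∂_2 has invariant factor 2 > 1, so H_1 = Z ⊕ Z/2.
  H_2: rank ker ∂_2 − rank ∂_3 = (20 − 20) − 0 = 0, and there is no ∂_3, so H_2 = 0.

As a check, the Euler characteristic is 10 − 30 + 20 = 0, which agrees with 1 − 1 + 0 = 0.
(K is a triangulation of the Klein bottle.)

Hence the Betti numbers are b_0 = 1, b_1 = 1, b_2 = 0.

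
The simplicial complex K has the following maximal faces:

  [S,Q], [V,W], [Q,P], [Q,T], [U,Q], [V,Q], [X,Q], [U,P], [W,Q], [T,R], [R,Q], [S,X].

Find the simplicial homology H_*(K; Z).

H_0 = Z,  H_1 = Z^4.

Fix the vertex order P < Q < R < S < T < U < V < W < X and write every simplex with vertices in increasing order. Then dim K = 1 and the simplices of K are:

  0-simplices (9): P, Q, R, S, T, U, V, W, X
  1-simplices (12): PQ, PU, QR, QS, QT, QU, QV, QW, QX, RT, SX, VW

giving chain groups C_0 ≅ Z^9, C_1 ≅ Z^12.

∂_1: C_1 → C_0 maps an edge to its endpoints' difference, ∂[p,q] = q − p.
This gives a 9×12 integer matrix of rank 8; reducing to Smith normal form yields diagonal entries (1,1,1,1,1,1,1,1).

Computing H_k = (kernel of ∂_k) / (image of ∂_{k+1}):

  H_0: rank C_0 − rank ∂_1 = 9 − 8 = 1, and the invariant factors of ∂_1 are all 1, so H_0 ≅ Z.
  H_1: rank ker ∂_1 − rank ∂_2 = (12 − 8) − 0 = 4, and there is no ∂_2, so H_1 ≅ Z^4.

(K is a triangulation of a wedge of 4 circles.)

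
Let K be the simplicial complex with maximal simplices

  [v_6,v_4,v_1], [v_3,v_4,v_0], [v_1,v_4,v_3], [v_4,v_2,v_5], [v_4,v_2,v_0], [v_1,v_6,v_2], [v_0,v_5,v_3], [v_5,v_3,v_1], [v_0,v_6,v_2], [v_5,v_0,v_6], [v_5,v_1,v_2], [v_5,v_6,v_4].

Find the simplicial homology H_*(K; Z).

H_0 ≅ Z,  H_1 ≅ Z/2Z,  H_2 = 0.

We work with the vertex ordering v_0 < v_1 < v_2 < v_3 < v_4 < v_5 < v_6. The simplices of K, each written with vertices in increasing order, are:

  0-simplices (7): [v_0], [v_1], [v_2], [v_3], [v_4], [v_5], [v_6]
  1-simplices (18): (18 of them)
  2-simplices (12): (12 of them)

Hence C_0 ≅ Z^7, C_1 ≅ Z^18, C_2 ≅ Z^12.

Boundary ∂_1: C_1 → C_0 maps an edge to its endpoints' difference, ∂[p,q] = q − p. For instance
  ∂[v_4,v_6] = [v_6] − [v_4].
As a 7×18 matrix over Z this has rank 6, with invariant factors (1,1,1,1,1,1).

∂_2: C_2 → C_1 maps a triangle to the signed sum of its edges. For instance
  ∂[v_0,v_3,v_4] = [v_3,v_4] − [v_0,v_4] + [v_0,v_3],
  ∂[v_2,v_4,v_5] = [v_4,v_5] − [v_2,v_5] + [v_2,v_4].
This gives a 18×12 integer matrix of rank 12; reducing to Smith normal form yields diagonal entries (1,1,1,1,1,1,1,1,1,1,1,2).

Reading off H_k = ker ∂_k / im ∂_{k+1}:

  H_0: rank C_0 − rank ∂_1 = 7 − 6 = 1, and the invariant factors of ∂_1 are all 1, so H_0 = Z.
  H_1: rank ker ∂_1 − rank ∂_2 = (18 − 6) − 12 = 0, and ∂_2 has invariant factor 2 > 1, so H_1 = Z/2Z.
  H_2: rank ker ∂_2 − rank ∂_3 = (12 − 12) − 0 = 0, and there is no ∂_3, so H_2 = 0.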